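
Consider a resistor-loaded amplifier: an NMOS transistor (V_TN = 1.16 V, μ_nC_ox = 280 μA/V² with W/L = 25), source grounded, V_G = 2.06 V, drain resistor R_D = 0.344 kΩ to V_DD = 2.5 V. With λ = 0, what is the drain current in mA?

I_D = 2.84 mA

V_GS = V_G = 2.06 V, so V_ov = 2.06 − 1.16 = 0.9 V.
k_n = μ_nC_ox · (W/L) = 7 mA/V².
Assume saturation: I_D = ½ k_n V_ov² = 0.5 × 7 × 0.9² = 2.84 mA, giving V_DS = V_DD − I_D R_D = 2.5 − 2.84 × 0.344 = 1.52 V.
V_DS = 1.52 V ≥ V_ov = 0.9 V, confirming saturation.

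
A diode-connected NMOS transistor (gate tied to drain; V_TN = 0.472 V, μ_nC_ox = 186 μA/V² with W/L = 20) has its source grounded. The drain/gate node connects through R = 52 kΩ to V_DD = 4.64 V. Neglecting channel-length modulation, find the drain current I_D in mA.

With gate tied to drain, V_GS = V_DS ≥ V_GS − V_TN, so the device is in saturation.
k_n = μ_nC_ox · (W/L) = 3.72 mA/V².
KCL at the drain: ½ k_n (V_GS − V_TN)² = (V_DD − V_GS)/R.
Let x = V_GS − 0.472. Then 96.7 x² + x − 4.168 = 0, giving x = 0.202 V (positive root), so V_GS = 0.674 V.
I_D = (V_DD − V_GS)/R = (4.64 − 0.674) / 52 = 0.0763 mA.

I_D = 0.0763 mA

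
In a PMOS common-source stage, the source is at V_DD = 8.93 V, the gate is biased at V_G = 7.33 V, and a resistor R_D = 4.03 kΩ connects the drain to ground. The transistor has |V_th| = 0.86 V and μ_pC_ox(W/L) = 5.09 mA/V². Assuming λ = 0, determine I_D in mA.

I_D = 1.39 mA

V_SG = V_DD − V_G = 8.93 − 7.33 = 1.6 V, so V_ov = 1.6 − 0.86 = 0.74 V.
Assume saturation: I_D = ½ k_p V_ov² = 0.5 × 5.09 × 0.74² = 1.39 mA, giving V_SD = V_DD − I_D R_D = 8.93 − 1.39 × 4.03 = 3.31 V.
V_SD = 3.31 V ≥ V_ov = 0.74 V, confirming saturation.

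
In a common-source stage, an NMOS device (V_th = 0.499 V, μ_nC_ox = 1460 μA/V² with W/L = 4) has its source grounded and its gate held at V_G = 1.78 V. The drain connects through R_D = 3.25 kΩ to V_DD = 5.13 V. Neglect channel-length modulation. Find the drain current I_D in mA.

V_GS = V_G = 1.78 V, so V_ov = 1.78 − 0.499 = 1.28 V.
k_n = μ_nC_ox · (W/L) = 5.84 mA/V².
Assume saturation: I_D = ½ k_n V_ov² = 0.5 × 5.84 × 1.28² = 4.79 mA, giving V_DS = V_DD − I_D R_D = 5.13 − 4.79 × 3.25 = -10.4 V.
But -10.4 V < V_ov = 1.28 V, so the device is actually in triode.
In triode I_D = k_n[V_ov V_DS − ½ V_DS²] and I_D = (V_DD − V_DS)/R_D. Equating: 9.49 V_DS² − 25.31 V_DS + 5.13 = 0, giving V_DS = 0.221 V (the root below V_ov).
I_D = (5.13 − 0.221) / 3.25 = 1.51 mA.

I_D = 1.51 mA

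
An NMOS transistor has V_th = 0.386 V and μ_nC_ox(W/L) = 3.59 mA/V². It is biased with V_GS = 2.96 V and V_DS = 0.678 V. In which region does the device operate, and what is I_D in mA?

V_ov = V_GS − V_th = 2.96 − 0.386 = 2.57 V.
Since V_DS = 0.678 V < V_ov = 2.57 V, the device is in the triode region.
I_D = k_n [V_ov · V_DS − ½ V_DS²] = 3.59 × [2.57 × 0.678 − 0.5 × 0.678²] = 5.44 mA.

Triode; I_D = 5.44 mA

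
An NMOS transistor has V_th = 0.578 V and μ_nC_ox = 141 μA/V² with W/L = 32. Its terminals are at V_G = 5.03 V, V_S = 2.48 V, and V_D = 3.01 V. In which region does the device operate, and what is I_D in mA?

V_GS = V_G − V_S = 5.03 − 2.48 = 2.55 V; V_DS = V_D − V_S = 3.01 − 2.48 = 0.53 V.
k_n = μ_nC_ox · (W/L) = 4.512 mA/V².
V_ov = V_GS − V_th = 2.55 − 0.578 = 1.97 V.
Since V_DS = 0.53 V < V_ov = 1.97 V, the device is in the triode region.
I_D = k_n [V_ov · V_DS − ½ V_DS²] = 4.512 × [1.97 × 0.53 − 0.5 × 0.53²] = 4.08 mA.

Triode; I_D = 4.08 mA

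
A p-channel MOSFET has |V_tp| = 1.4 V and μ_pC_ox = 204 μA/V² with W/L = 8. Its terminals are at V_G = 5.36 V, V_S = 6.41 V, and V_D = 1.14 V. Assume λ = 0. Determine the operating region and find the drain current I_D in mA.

Cutoff; I_D = 0 mA

V_SG = V_S − V_G = 6.41 − 5.36 = 1.05 V; V_SD = V_S − V_D = 6.41 − 1.14 = 5.27 V.
V_SG = 1.05 V < |V_tp| = 1.4 V, so the transistor is in cutoff.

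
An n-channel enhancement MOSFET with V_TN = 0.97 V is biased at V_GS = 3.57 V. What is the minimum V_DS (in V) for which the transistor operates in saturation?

V_DS,sat = 2.60 V

The boundary between triode and saturation is V_DS = V_GS − V_TN = V_ov.
V_ov = 3.57 − 0.97 = 2.6 V.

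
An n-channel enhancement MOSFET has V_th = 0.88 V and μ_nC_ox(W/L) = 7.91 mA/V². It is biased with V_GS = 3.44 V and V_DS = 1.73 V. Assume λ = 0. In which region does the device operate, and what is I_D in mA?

V_ov = V_GS − V_th = 3.44 − 0.88 = 2.56 V.
Since V_DS = 1.73 V < V_ov = 2.56 V, the device is in the triode region.
I_D = k_n [V_ov · V_DS − ½ V_DS²] = 7.91 × [2.56 × 1.73 − 0.5 × 1.73²] = 23.2 mA.

Triode; I_D = 23.2 mA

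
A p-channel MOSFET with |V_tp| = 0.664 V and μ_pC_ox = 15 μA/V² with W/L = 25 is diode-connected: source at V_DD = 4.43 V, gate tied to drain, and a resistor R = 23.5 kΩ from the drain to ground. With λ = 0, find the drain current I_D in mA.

I_D = 0.125 mA

With gate tied to drain, V_SG = V_SD ≥ V_SG − |V_tp|, so the device is in saturation.
k_p = μ_pC_ox · (W/L) = 0.375 mA/V².
KCL at the drain: ½ k_p (V_SG − |V_tp|)² = (V_DD − V_SG)/R.
Let x = V_SG − 0.664. Then 4.41 x² + x − 3.766 = 0, giving x = 0.818 V (positive root), so V_SG = 1.48 V.
I_D = (V_DD − V_SG)/R = (4.43 − 1.48) / 23.5 = 0.125 mA.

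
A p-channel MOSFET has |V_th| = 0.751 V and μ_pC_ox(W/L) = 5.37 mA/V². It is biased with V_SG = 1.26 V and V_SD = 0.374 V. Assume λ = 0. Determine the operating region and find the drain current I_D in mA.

Triode; I_D = 0.647 mA

V_ov = V_SG − |V_th| = 1.26 − 0.751 = 0.509 V.
Since V_SD = 0.374 V < V_ov = 0.509 V, the device is in the triode region.
I_D = k_p [V_ov · V_SD − ½ V_SD²] = 5.37 × [0.509 × 0.374 − 0.5 × 0.374²] = 0.647 mA.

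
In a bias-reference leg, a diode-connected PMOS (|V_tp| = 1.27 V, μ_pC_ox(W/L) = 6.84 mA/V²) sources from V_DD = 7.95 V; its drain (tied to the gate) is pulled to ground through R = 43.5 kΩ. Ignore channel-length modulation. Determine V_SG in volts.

With gate tied to drain, V_SG = V_SD ≥ V_SG − |V_tp|, so the device is in saturation.
KCL at the drain: ½ k_p (V_SG − |V_tp|)² = (V_DD − V_SG)/R.
Let x = V_SG − 1.27. Then 149 x² + x − 6.68 = 0, giving x = 0.209 V (positive root), so V_SG = 1.48 V.
I_D = (V_DD − V_SG)/R = (7.95 − 1.48) / 43.5 = 0.149 mA.

V_SG = 1.48 V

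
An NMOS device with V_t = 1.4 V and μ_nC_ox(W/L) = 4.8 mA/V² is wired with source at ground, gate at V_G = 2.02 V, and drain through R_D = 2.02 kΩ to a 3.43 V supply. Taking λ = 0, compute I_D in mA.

V_GS = V_G = 2.02 V, so V_ov = 2.02 − 1.4 = 0.62 V.
Assume saturation: I_D = ½ k_n V_ov² = 0.5 × 4.8 × 0.62² = 0.923 mA, giving V_DS = V_DD − I_D R_D = 3.43 − 0.923 × 2.02 = 1.57 V.
V_DS = 1.57 V ≥ V_ov = 0.62 V, confirming saturation.

I_D = 0.923 mA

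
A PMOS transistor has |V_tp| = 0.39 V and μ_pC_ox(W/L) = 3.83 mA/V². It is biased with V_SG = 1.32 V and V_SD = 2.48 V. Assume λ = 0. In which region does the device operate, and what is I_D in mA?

V_ov = V_SG − |V_tp| = 1.32 − 0.39 = 0.93 V.
Since V_SD = 2.48 V ≥ V_ov = 0.93 V, the device is in saturation.
I_D = ½ k_p V_ov² = 0.5 × 3.83 × 0.93² = 1.66 mA.

Saturation; I_D = 1.66 mA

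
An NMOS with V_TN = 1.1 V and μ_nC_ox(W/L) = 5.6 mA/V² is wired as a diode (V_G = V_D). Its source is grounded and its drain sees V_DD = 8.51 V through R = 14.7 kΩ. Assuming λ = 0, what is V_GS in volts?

With gate tied to drain, V_GS = V_DS ≥ V_GS − V_TN, so the device is in saturation.
KCL at the drain: ½ k_n (V_GS − V_TN)² = (V_DD − V_GS)/R.
Let x = V_GS − 1.1. Then 41.2 x² + x − 7.41 = 0, giving x = 0.412 V (positive root), so V_GS = 1.51 V.
I_D = (V_DD − V_GS)/R = (8.51 − 1.51) / 14.7 = 0.476 mA.

V_GS = 1.51 V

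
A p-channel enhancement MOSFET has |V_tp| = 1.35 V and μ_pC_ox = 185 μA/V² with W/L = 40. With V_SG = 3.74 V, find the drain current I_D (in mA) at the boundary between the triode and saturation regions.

At the boundary V_SD = V_ov = V_SG − |V_tp| = 3.74 − 1.35 = 2.39 V.
k_p = μ_pC_ox · (W/L) = 7.4 mA/V².
I_D = ½ k_p V_ov² = 0.5 × 7.4 × 2.39² = 21.1 mA.

I_D = 21.1 mA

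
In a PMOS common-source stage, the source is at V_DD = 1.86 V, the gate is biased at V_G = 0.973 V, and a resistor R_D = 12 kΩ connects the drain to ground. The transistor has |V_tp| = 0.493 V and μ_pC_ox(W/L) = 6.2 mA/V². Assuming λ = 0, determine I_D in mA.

I_D = 0.149 mA

V_SG = V_DD − V_G = 1.86 − 0.973 = 0.887 V, so V_ov = 0.887 − 0.493 = 0.394 V.
Assume saturation: I_D = ½ k_p V_ov² = 0.5 × 6.2 × 0.394² = 0.481 mA, giving V_SD = V_DD − I_D R_D = 1.86 − 0.481 × 12 = -3.91 V.
But -3.91 V < V_ov = 0.394 V, so the device is actually in triode.
In triode I_D = k_p[V_ov V_SD − ½ V_SD²] and I_D = (V_DD − V_SD)/R_D. Equating: 37.2 V_SD² − 30.31 V_SD + 1.86 = 0, giving V_SD = 0.0668 V (the root below V_ov).
I_D = (1.86 − 0.0668) / 12 = 0.149 mA.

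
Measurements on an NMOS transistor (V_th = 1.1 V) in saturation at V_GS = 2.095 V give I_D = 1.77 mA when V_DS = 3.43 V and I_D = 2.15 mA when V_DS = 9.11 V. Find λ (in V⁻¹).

λ = 0.0434 V⁻¹

With V_GS fixed, I_D ∝ (1 + λ V_DS) in saturation, so I_D2/I_D1 = (1 + λ V_DS2)/(1 + λ V_DS1).
2.15/1.77 = 1.215 = (1 + 9.11 λ)/(1 + 3.43 λ).
Solving: λ (I_D1 V_DS2 − I_D2 V_DS1) = I_D2 − I_D1, so λ = (2.15 − 1.77) / (1.77 × 9.11 − 2.15 × 3.43) = 0.38 / 8.75 = 0.0434 V⁻¹.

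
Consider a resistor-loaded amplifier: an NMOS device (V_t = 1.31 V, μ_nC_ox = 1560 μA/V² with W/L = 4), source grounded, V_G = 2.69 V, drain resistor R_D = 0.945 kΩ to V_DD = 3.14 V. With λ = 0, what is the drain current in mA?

V_GS = V_G = 2.69 V, so V_ov = 2.69 − 1.31 = 1.38 V.
k_n = μ_nC_ox · (W/L) = 6.24 mA/V².
Assume saturation: I_D = ½ k_n V_ov² = 0.5 × 6.24 × 1.38² = 5.94 mA, giving V_DS = V_DD − I_D R_D = 3.14 − 5.94 × 0.945 = -2.47 V.
But -2.47 V < V_ov = 1.38 V, so the device is actually in triode.
In triode I_D = k_n[V_ov V_DS − ½ V_DS²] and I_D = (V_DD − V_DS)/R_D. Equating: 2.95 V_DS² − 9.138 V_DS + 3.14 = 0, giving V_DS = 0.394 V (the root below V_ov).
I_D = (3.14 − 0.394) / 0.945 = 2.91 mA.

I_D = 2.91 mA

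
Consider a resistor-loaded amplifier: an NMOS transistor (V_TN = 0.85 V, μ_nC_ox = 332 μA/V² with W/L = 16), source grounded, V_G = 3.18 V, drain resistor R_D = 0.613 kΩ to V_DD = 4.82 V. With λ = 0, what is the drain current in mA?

I_D = 6.82 mA

V_GS = V_G = 3.18 V, so V_ov = 3.18 − 0.85 = 2.33 V.
k_n = μ_nC_ox · (W/L) = 5.312 mA/V².
Assume saturation: I_D = ½ k_n V_ov² = 0.5 × 5.312 × 2.33² = 14.4 mA, giving V_DS = V_DD − I_D R_D = 4.82 − 14.4 × 0.613 = -4.02 V.
But -4.02 V < V_ov = 2.33 V, so the device is actually in triode.
In triode I_D = k_n[V_ov V_DS − ½ V_DS²] and I_D = (V_DD − V_DS)/R_D. Equating: 1.63 V_DS² − 8.587 V_DS + 4.82 = 0, giving V_DS = 0.639 V (the root below V_ov).
I_D = (4.82 − 0.639) / 0.613 = 6.82 mA.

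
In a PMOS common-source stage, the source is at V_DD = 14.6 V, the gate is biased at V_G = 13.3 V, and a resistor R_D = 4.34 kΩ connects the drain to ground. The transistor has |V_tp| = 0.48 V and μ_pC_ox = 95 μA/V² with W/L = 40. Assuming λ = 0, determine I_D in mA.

I_D = 1.28 mA

V_SG = V_DD − V_G = 14.6 − 13.3 = 1.3 V, so V_ov = 1.3 − 0.48 = 0.82 V.
k_p = μ_pC_ox · (W/L) = 3.8 mA/V².
Assume saturation: I_D = ½ k_p V_ov² = 0.5 × 3.8 × 0.82² = 1.28 mA, giving V_SD = V_DD − I_D R_D = 14.6 − 1.28 × 4.34 = 9.06 V.
V_SD = 9.06 V ≥ V_ov = 0.82 V, confirming saturation.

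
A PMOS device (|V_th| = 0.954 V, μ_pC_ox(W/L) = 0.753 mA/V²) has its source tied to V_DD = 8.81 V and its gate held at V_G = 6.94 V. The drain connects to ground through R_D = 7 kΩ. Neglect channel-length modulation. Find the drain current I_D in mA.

I_D = 0.316 mA

V_SG = V_DD − V_G = 8.81 − 6.94 = 1.87 V, so V_ov = 1.87 − 0.954 = 0.916 V.
Assume saturation: I_D = ½ k_p V_ov² = 0.5 × 0.753 × 0.916² = 0.316 mA, giving V_SD = V_DD − I_D R_D = 8.81 − 0.316 × 7 = 6.6 V.
V_SD = 6.6 V ≥ V_ov = 0.916 V, confirming saturation.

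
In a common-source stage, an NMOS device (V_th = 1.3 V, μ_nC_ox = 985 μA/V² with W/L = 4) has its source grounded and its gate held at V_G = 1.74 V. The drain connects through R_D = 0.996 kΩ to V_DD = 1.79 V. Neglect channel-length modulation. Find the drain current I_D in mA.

V_GS = V_G = 1.74 V, so V_ov = 1.74 − 1.3 = 0.44 V.
k_n = μ_nC_ox · (W/L) = 3.94 mA/V².
Assume saturation: I_D = ½ k_n V_ov² = 0.5 × 3.94 × 0.44² = 0.381 mA, giving V_DS = V_DD − I_D R_D = 1.79 − 0.381 × 0.996 = 1.41 V.
V_DS = 1.41 V ≥ V_ov = 0.44 V, confirming saturation.

I_D = 0.381 mA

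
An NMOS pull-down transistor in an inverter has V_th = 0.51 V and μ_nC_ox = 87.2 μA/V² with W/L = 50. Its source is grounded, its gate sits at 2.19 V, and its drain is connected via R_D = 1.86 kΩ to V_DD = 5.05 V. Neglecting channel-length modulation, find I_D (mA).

I_D = 2.51 mA

V_GS = V_G = 2.19 V, so V_ov = 2.19 − 0.51 = 1.68 V.
k_n = μ_nC_ox · (W/L) = 4.36 mA/V².
Assume saturation: I_D = ½ k_n V_ov² = 0.5 × 4.36 × 1.68² = 6.15 mA, giving V_DS = V_DD − I_D R_D = 5.05 − 6.15 × 1.86 = -6.39 V.
But -6.39 V < V_ov = 1.68 V, so the device is actually in triode.
In triode I_D = k_n[V_ov V_DS − ½ V_DS²] and I_D = (V_DD − V_DS)/R_D. Equating: 4.05 V_DS² − 14.62 V_DS + 5.05 = 0, giving V_DS = 0.387 V (the root below V_ov).
I_D = (5.05 − 0.387) / 1.86 = 2.51 mA.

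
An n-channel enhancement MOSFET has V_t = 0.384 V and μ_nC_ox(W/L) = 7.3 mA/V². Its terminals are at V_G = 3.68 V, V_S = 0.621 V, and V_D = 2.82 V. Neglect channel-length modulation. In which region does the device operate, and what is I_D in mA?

V_GS = V_G − V_S = 3.68 − 0.621 = 3.06 V; V_DS = V_D − V_S = 2.82 − 0.621 = 2.2 V.
V_ov = V_GS − V_t = 3.06 − 0.384 = 2.68 V.
Since V_DS = 2.2 V < V_ov = 2.68 V, the device is in the triode region.
I_D = k_n [V_ov · V_DS − ½ V_DS²] = 7.3 × [2.68 × 2.2 − 0.5 × 2.2²] = 25.3 mA.

Triode; I_D = 25.3 mA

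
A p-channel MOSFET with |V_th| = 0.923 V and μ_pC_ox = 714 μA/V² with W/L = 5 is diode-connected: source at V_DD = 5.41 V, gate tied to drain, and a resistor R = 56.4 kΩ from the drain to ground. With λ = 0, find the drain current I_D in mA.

With gate tied to drain, V_SG = V_SD ≥ V_SG − |V_th|, so the device is in saturation.
k_p = μ_pC_ox · (W/L) = 3.57 mA/V².
KCL at the drain: ½ k_p (V_SG − |V_th|)² = (V_DD − V_SG)/R.
Let x = V_SG − 0.923. Then 101 x² + x − 4.487 = 0, giving x = 0.206 V (positive root), so V_SG = 1.13 V.
I_D = (V_DD − V_SG)/R = (5.41 − 1.13) / 56.4 = 0.0759 mA.

I_D = 0.0759 mA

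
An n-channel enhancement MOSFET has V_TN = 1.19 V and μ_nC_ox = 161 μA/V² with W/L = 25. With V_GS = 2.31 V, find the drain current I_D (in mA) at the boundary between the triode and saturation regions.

I_D = 2.52 mA

At the boundary V_DS = V_ov = V_GS − V_TN = 2.31 − 1.19 = 1.12 V.
k_n = μ_nC_ox · (W/L) = 4.025 mA/V².
I_D = ½ k_n V_ov² = 0.5 × 4.025 × 1.12² = 2.52 mA.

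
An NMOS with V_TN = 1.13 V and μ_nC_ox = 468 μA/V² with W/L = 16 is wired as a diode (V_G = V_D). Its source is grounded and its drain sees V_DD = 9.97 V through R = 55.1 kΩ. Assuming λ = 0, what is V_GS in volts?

V_GS = 1.33 V

With gate tied to drain, V_GS = V_DS ≥ V_GS − V_TN, so the device is in saturation.
k_n = μ_nC_ox · (W/L) = 7.488 mA/V².
KCL at the drain: ½ k_n (V_GS − V_TN)² = (V_DD − V_GS)/R.
Let x = V_GS − 1.13. Then 206 x² + x − 8.84 = 0, giving x = 0.205 V (positive root), so V_GS = 1.33 V.
I_D = (V_DD − V_GS)/R = (9.97 − 1.33) / 55.1 = 0.157 mA.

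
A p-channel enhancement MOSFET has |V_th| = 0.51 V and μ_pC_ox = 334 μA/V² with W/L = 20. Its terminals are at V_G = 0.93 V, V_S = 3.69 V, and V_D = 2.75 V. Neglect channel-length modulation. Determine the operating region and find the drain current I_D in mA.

Triode; I_D = 11.2 mA

V_SG = V_S − V_G = 3.69 − 0.93 = 2.76 V; V_SD = V_S − V_D = 3.69 − 2.75 = 0.94 V.
k_p = μ_pC_ox · (W/L) = 6.68 mA/V².
V_ov = V_SG − |V_th| = 2.76 − 0.51 = 2.25 V.
Since V_SD = 0.94 V < V_ov = 2.25 V, the device is in the triode region.
I_D = k_p [V_ov · V_SD − ½ V_SD²] = 6.68 × [2.25 × 0.94 − 0.5 × 0.94²] = 11.2 mA.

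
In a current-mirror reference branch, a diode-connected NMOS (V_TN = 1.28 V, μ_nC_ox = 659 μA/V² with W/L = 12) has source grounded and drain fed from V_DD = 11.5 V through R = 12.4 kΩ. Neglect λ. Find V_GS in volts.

V_GS = 1.73 V

With gate tied to drain, V_GS = V_DS ≥ V_GS − V_TN, so the device is in saturation.
k_n = μ_nC_ox · (W/L) = 7.908 mA/V².
KCL at the drain: ½ k_n (V_GS − V_TN)² = (V_DD − V_GS)/R.
Let x = V_GS − 1.28. Then 49 x² + x − 10.22 = 0, giving x = 0.446 V (positive root), so V_GS = 1.73 V.
I_D = (V_DD − V_GS)/R = (11.5 − 1.73) / 12.4 = 0.788 mA.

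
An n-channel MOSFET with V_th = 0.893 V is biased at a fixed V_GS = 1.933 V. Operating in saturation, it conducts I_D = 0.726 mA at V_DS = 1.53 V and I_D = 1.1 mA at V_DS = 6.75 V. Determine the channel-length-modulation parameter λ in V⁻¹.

λ = 0.116 V⁻¹

With V_GS fixed, I_D ∝ (1 + λ V_DS) in saturation, so I_D2/I_D1 = (1 + λ V_DS2)/(1 + λ V_DS1).
1.1/0.726 = 1.515 = (1 + 6.75 λ)/(1 + 1.53 λ).
Solving: λ (I_D1 V_DS2 − I_D2 V_DS1) = I_D2 − I_D1, so λ = (1.1 − 0.726) / (0.726 × 6.75 − 1.1 × 1.53) = 0.374 / 3.22 = 0.116 V⁻¹.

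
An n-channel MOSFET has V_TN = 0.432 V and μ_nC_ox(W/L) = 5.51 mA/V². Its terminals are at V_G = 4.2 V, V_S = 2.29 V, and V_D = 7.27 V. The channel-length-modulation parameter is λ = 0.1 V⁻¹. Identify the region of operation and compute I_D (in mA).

Saturation; I_D = 9.02 mA

V_GS = V_G − V_S = 4.2 − 2.29 = 1.91 V; V_DS = V_D − V_S = 7.27 − 2.29 = 4.98 V.
V_ov = V_GS − V_TN = 1.91 − 0.432 = 1.48 V.
Since V_DS = 4.98 V ≥ V_ov = 1.48 V, the device is in saturation.
I_D = ½ k_n V_ov² (1 + λ V_DS) = 0.5 × 5.51 × 1.48² × (1 + 0.1 × 4.98) = 9.02 mA.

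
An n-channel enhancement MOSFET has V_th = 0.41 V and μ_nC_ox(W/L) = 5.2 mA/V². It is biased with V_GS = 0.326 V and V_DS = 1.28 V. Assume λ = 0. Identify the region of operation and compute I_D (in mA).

Cutoff; I_D = 0 mA

V_GS = 0.326 V < V_th = 0.41 V, so the transistor is in cutoff.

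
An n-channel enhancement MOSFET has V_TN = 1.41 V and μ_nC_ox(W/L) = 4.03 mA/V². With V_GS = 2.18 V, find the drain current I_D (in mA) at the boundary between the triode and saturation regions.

At the boundary V_DS = V_ov = V_GS − V_TN = 2.18 − 1.41 = 0.77 V.
I_D = ½ k_n V_ov² = 0.5 × 4.03 × 0.77² = 1.19 mA.

I_D = 1.19 mA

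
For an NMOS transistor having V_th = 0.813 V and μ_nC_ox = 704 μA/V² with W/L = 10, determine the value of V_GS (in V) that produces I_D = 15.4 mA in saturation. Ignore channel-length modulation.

V_GS = 2.90 V

k_n = μ_nC_ox · (W/L) = 7.04 mA/V².
In saturation I_D = ½ k_n (V_GS − V_th)², so V_GS − V_th = √(2 I_D / k_n) = √(2 × 15.4 / 7.04) = 2.09 V.
V_GS = 0.813 + 2.09 = 2.9 V.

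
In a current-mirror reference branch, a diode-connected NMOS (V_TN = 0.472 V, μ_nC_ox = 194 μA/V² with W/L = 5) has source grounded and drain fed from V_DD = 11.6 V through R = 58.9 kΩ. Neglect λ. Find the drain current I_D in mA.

With gate tied to drain, V_GS = V_DS ≥ V_GS − V_TN, so the device is in saturation.
k_n = μ_nC_ox · (W/L) = 0.97 mA/V².
KCL at the drain: ½ k_n (V_GS − V_TN)² = (V_DD − V_GS)/R.
Let x = V_GS − 0.472. Then 28.6 x² + x − 11.13 = 0, giving x = 0.607 V (positive root), so V_GS = 1.08 V.
I_D = (V_DD − V_GS)/R = (11.6 − 1.08) / 58.9 = 0.179 mA.

I_D = 0.179 mA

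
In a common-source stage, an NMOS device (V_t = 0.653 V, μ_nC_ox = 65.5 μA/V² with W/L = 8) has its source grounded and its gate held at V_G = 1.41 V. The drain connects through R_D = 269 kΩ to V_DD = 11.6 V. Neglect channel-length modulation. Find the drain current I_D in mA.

I_D = 0.0427 mA

V_GS = V_G = 1.41 V, so V_ov = 1.41 − 0.653 = 0.757 V.
k_n = μ_nC_ox · (W/L) = 0.524 mA/V².
Assume saturation: I_D = ½ k_n V_ov² = 0.5 × 0.524 × 0.757² = 0.15 mA, giving V_DS = V_DD − I_D R_D = 11.6 − 0.15 × 269 = -28.8 V.
But -28.8 V < V_ov = 0.757 V, so the device is actually in triode.
In triode I_D = k_n[V_ov V_DS − ½ V_DS²] and I_D = (V_DD − V_DS)/R_D. Equating: 70.5 V_DS² − 107.7 V_DS + 11.6 = 0, giving V_DS = 0.117 V (the root below V_ov).
I_D = (11.6 − 0.117) / 269 = 0.0427 mA.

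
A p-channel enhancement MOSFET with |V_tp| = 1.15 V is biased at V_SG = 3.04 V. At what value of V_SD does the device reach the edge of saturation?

The boundary between triode and saturation is V_SD = V_SG − |V_tp| = V_ov.
V_ov = 3.04 − 1.15 = 1.89 V.

V_SD,sat = 1.89 V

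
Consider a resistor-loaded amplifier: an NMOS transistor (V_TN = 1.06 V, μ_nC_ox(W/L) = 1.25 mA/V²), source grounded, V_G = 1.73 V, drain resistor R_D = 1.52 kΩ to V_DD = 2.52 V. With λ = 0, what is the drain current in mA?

V_GS = V_G = 1.73 V, so V_ov = 1.73 − 1.06 = 0.67 V.
Assume saturation: I_D = ½ k_n V_ov² = 0.5 × 1.25 × 0.67² = 0.281 mA, giving V_DS = V_DD − I_D R_D = 2.52 − 0.281 × 1.52 = 2.09 V.
V_DS = 2.09 V ≥ V_ov = 0.67 V, confirming saturation.

I_D = 0.281 mA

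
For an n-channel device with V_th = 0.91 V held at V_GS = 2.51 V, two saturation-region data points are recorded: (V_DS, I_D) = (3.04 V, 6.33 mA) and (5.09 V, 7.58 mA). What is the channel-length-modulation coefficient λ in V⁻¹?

λ = 0.136 V⁻¹

With V_GS fixed, I_D ∝ (1 + λ V_DS) in saturation, so I_D2/I_D1 = (1 + λ V_DS2)/(1 + λ V_DS1).
7.58/6.33 = 1.197 = (1 + 5.09 λ)/(1 + 3.04 λ).
Solving: λ (I_D1 V_DS2 − I_D2 V_DS1) = I_D2 − I_D1, so λ = (7.58 − 6.33) / (6.33 × 5.09 − 7.58 × 3.04) = 1.25 / 9.18 = 0.136 V⁻¹.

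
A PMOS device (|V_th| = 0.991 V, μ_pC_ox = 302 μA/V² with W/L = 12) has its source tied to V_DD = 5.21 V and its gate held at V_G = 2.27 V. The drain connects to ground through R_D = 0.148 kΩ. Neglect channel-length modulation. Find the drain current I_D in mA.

V_SG = V_DD − V_G = 5.21 − 2.27 = 2.94 V, so V_ov = 2.94 − 0.991 = 1.95 V.
k_p = μ_pC_ox · (W/L) = 3.624 mA/V².
Assume saturation: I_D = ½ k_p V_ov² = 0.5 × 3.624 × 1.95² = 6.88 mA, giving V_SD = V_DD − I_D R_D = 5.21 − 6.88 × 0.148 = 4.19 V.
V_SD = 4.19 V ≥ V_ov = 1.95 V, confirming saturation.

I_D = 6.88 mA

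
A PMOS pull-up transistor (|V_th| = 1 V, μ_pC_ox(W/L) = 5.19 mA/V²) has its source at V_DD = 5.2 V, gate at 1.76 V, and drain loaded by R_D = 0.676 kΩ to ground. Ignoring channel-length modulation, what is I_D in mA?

V_SG = V_DD − V_G = 5.2 − 1.76 = 3.44 V, so V_ov = 3.44 − 1 = 2.44 V.
Assume saturation: I_D = ½ k_p V_ov² = 0.5 × 5.19 × 2.44² = 15.4 mA, giving V_SD = V_DD − I_D R_D = 5.2 − 15.4 × 0.676 = -5.24 V.
But -5.24 V < V_ov = 2.44 V, so the device is actually in triode.
In triode I_D = k_p[V_ov V_SD − ½ V_SD²] and I_D = (V_DD − V_SD)/R_D. Equating: 1.75 V_SD² − 9.561 V_SD + 5.2 = 0, giving V_SD = 0.613 V (the root below V_ov).
I_D = (5.2 − 0.613) / 0.676 = 6.79 mA.

I_D = 6.79 mA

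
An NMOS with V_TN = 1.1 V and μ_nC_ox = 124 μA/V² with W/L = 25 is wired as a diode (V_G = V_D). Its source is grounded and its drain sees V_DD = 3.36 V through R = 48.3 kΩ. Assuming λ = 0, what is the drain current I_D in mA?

With gate tied to drain, V_GS = V_DS ≥ V_GS − V_TN, so the device is in saturation.
k_n = μ_nC_ox · (W/L) = 3.1 mA/V².
KCL at the drain: ½ k_n (V_GS − V_TN)² = (V_DD − V_GS)/R.
Let x = V_GS − 1.1. Then 74.9 x² + x − 2.26 = 0, giving x = 0.167 V (positive root), so V_GS = 1.27 V.
I_D = (V_DD − V_GS)/R = (3.36 − 1.27) / 48.3 = 0.0433 mA.

I_D = 0.0433 mA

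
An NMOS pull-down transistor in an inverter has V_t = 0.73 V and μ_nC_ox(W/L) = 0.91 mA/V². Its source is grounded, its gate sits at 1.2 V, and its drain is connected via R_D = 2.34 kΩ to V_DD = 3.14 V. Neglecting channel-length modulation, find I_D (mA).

I_D = 0.101 mA

V_GS = V_G = 1.2 V, so V_ov = 1.2 − 0.73 = 0.47 V.
Assume saturation: I_D = ½ k_n V_ov² = 0.5 × 0.91 × 0.47² = 0.101 mA, giving V_DS = V_DD − I_D R_D = 3.14 − 0.101 × 2.34 = 2.9 V.
V_DS = 2.9 V ≥ V_ov = 0.47 V, confirming saturation.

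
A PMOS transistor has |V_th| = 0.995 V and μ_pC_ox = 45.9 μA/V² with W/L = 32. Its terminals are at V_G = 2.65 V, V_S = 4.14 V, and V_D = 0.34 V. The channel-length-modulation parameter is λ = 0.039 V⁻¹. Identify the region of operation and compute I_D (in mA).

V_SG = V_S − V_G = 4.14 − 2.65 = 1.49 V; V_SD = V_S − V_D = 4.14 − 0.34 = 3.8 V.
k_p = μ_pC_ox · (W/L) = 1.469 mA/V².
V_ov = V_SG − |V_th| = 1.49 − 0.995 = 0.495 V.
Since V_SD = 3.8 V ≥ V_ov = 0.495 V, the device is in saturation.
I_D = ½ k_p V_ov² (1 + λ V_SD) = 0.5 × 1.469 × 0.495² × (1 + 0.039 × 3.8) = 0.207 mA.

Saturation; I_D = 0.207 mA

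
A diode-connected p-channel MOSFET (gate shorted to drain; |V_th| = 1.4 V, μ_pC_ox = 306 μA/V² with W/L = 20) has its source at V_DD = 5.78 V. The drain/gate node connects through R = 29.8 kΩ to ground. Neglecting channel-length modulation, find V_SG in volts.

V_SG = 1.61 V

With gate tied to drain, V_SG = V_SD ≥ V_SG − |V_th|, so the device is in saturation.
k_p = μ_pC_ox · (W/L) = 6.12 mA/V².
KCL at the drain: ½ k_p (V_SG − |V_th|)² = (V_DD − V_SG)/R.
Let x = V_SG − 1.4. Then 91.2 x² + x − 4.38 = 0, giving x = 0.214 V (positive root), so V_SG = 1.61 V.
I_D = (V_DD − V_SG)/R = (5.78 − 1.61) / 29.8 = 0.14 mA.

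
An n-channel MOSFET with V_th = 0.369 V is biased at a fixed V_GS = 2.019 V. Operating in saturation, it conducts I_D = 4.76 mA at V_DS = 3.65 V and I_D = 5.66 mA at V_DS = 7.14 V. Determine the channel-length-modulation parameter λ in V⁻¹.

With V_GS fixed, I_D ∝ (1 + λ V_DS) in saturation, so I_D2/I_D1 = (1 + λ V_DS2)/(1 + λ V_DS1).
5.66/4.76 = 1.189 = (1 + 7.14 λ)/(1 + 3.65 λ).
Solving: λ (I_D1 V_DS2 − I_D2 V_DS1) = I_D2 − I_D1, so λ = (5.66 − 4.76) / (4.76 × 7.14 − 5.66 × 3.65) = 0.9 / 13.3 = 0.0675 V⁻¹.

λ = 0.0675 V⁻¹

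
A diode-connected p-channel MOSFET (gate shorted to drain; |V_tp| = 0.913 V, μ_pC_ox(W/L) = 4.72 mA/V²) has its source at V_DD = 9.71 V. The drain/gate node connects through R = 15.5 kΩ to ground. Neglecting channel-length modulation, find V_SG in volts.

V_SG = 1.39 V

With gate tied to drain, V_SG = V_SD ≥ V_SG − |V_tp|, so the device is in saturation.
KCL at the drain: ½ k_p (V_SG − |V_tp|)² = (V_DD − V_SG)/R.
Let x = V_SG − 0.913. Then 36.6 x² + x − 8.797 = 0, giving x = 0.477 V (positive root), so V_SG = 1.39 V.
I_D = (V_DD − V_SG)/R = (9.71 − 1.39) / 15.5 = 0.537 mA.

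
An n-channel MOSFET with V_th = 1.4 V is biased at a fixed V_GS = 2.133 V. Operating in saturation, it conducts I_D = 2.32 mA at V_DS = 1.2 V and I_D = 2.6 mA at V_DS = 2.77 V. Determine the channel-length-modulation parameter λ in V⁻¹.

λ = 0.0847 V⁻¹

With V_GS fixed, I_D ∝ (1 + λ V_DS) in saturation, so I_D2/I_D1 = (1 + λ V_DS2)/(1 + λ V_DS1).
2.6/2.32 = 1.121 = (1 + 2.77 λ)/(1 + 1.2 λ).
Solving: λ (I_D1 V_DS2 − I_D2 V_DS1) = I_D2 − I_D1, so λ = (2.6 − 2.32) / (2.32 × 2.77 − 2.6 × 1.2) = 0.28 / 3.31 = 0.0847 V⁻¹.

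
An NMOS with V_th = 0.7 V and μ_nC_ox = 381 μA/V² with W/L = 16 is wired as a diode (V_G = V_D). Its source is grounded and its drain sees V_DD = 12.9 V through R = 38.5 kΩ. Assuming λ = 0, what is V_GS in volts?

With gate tied to drain, V_GS = V_DS ≥ V_GS − V_th, so the device is in saturation.
k_n = μ_nC_ox · (W/L) = 6.096 mA/V².
KCL at the drain: ½ k_n (V_GS − V_th)² = (V_DD − V_GS)/R.
Let x = V_GS − 0.7. Then 117 x² + x − 12.2 = 0, giving x = 0.318 V (positive root), so V_GS = 1.02 V.
I_D = (V_DD − V_GS)/R = (12.9 − 1.02) / 38.5 = 0.309 mA.

V_GS = 1.02 V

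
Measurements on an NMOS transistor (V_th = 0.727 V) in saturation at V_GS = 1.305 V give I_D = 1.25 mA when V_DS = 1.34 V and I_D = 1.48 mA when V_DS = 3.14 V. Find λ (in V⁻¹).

λ = 0.118 V⁻¹

With V_GS fixed, I_D ∝ (1 + λ V_DS) in saturation, so I_D2/I_D1 = (1 + λ V_DS2)/(1 + λ V_DS1).
1.48/1.25 = 1.184 = (1 + 3.14 λ)/(1 + 1.34 λ).
Solving: λ (I_D1 V_DS2 − I_D2 V_DS1) = I_D2 − I_D1, so λ = (1.48 − 1.25) / (1.25 × 3.14 − 1.48 × 1.34) = 0.23 / 1.94 = 0.118 V⁻¹.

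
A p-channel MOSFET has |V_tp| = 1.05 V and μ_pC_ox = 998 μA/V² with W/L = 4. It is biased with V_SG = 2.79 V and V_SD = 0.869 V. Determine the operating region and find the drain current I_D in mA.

k_p = μ_pC_ox · (W/L) = 3.992 mA/V².
V_ov = V_SG − |V_tp| = 2.79 − 1.05 = 1.74 V.
Since V_SD = 0.869 V < V_ov = 1.74 V, the device is in the triode region.
I_D = k_p [V_ov · V_SD − ½ V_SD²] = 3.992 × [1.74 × 0.869 − 0.5 × 0.869²] = 4.53 mA.

Triode; I_D = 4.53 mA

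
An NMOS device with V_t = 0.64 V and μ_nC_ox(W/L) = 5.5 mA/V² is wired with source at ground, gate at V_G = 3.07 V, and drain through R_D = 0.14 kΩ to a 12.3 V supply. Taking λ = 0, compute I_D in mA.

I_D = 16.2 mA

V_GS = V_G = 3.07 V, so V_ov = 3.07 − 0.64 = 2.43 V.
Assume saturation: I_D = ½ k_n V_ov² = 0.5 × 5.5 × 2.43² = 16.2 mA, giving V_DS = V_DD − I_D R_D = 12.3 − 16.2 × 0.14 = 10 V.
V_DS = 10 V ≥ V_ov = 2.43 V, confirming saturation.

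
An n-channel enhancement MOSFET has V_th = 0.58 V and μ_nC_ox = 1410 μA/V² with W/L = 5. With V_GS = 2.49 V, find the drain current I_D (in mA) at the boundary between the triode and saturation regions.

At the boundary V_DS = V_ov = V_GS − V_th = 2.49 − 0.58 = 1.91 V.
k_n = μ_nC_ox · (W/L) = 7.05 mA/V².
I_D = ½ k_n V_ov² = 0.5 × 7.05 × 1.91² = 12.9 mA.

I_D = 12.9 mA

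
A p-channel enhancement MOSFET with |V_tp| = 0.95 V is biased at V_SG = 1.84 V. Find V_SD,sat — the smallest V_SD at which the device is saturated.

V_SD,sat = 0.890 V

The boundary between triode and saturation is V_SD = V_SG − |V_tp| = V_ov.
V_ov = 1.84 − 0.95 = 0.89 V.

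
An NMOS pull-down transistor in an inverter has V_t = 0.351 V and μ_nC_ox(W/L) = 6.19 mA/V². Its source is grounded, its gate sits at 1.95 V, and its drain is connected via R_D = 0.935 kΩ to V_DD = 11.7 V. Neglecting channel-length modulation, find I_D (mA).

I_D = 7.91 mA

V_GS = V_G = 1.95 V, so V_ov = 1.95 − 0.351 = 1.6 V.
Assume saturation: I_D = ½ k_n V_ov² = 0.5 × 6.19 × 1.6² = 7.91 mA, giving V_DS = V_DD − I_D R_D = 11.7 − 7.91 × 0.935 = 4.3 V.
V_DS = 4.3 V ≥ V_ov = 1.6 V, confirming saturation.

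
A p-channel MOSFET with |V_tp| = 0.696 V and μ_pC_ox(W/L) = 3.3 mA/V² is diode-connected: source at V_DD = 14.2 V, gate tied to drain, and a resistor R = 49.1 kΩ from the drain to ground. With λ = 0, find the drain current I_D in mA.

With gate tied to drain, V_SG = V_SD ≥ V_SG − |V_tp|, so the device is in saturation.
KCL at the drain: ½ k_p (V_SG − |V_tp|)² = (V_DD − V_SG)/R.
Let x = V_SG − 0.696. Then 81 x² + x − 13.5 = 0, giving x = 0.402 V (positive root), so V_SG = 1.1 V.
I_D = (V_DD − V_SG)/R = (14.2 − 1.1) / 49.1 = 0.267 mA.

I_D = 0.267 mA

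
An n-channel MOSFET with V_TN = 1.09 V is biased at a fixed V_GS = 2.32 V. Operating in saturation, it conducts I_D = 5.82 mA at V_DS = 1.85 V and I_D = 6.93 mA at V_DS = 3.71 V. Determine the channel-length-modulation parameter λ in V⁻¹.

λ = 0.127 V⁻¹

With V_GS fixed, I_D ∝ (1 + λ V_DS) in saturation, so I_D2/I_D1 = (1 + λ V_DS2)/(1 + λ V_DS1).
6.93/5.82 = 1.191 = (1 + 3.71 λ)/(1 + 1.85 λ).
Solving: λ (I_D1 V_DS2 − I_D2 V_DS1) = I_D2 − I_D1, so λ = (6.93 − 5.82) / (5.82 × 3.71 − 6.93 × 1.85) = 1.11 / 8.77 = 0.127 V⁻¹.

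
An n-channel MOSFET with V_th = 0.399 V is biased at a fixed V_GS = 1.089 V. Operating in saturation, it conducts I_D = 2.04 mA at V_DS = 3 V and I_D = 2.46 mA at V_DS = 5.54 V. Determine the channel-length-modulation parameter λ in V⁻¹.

With V_GS fixed, I_D ∝ (1 + λ V_DS) in saturation, so I_D2/I_D1 = (1 + λ V_DS2)/(1 + λ V_DS1).
2.46/2.04 = 1.206 = (1 + 5.54 λ)/(1 + 3 λ).
Solving: λ (I_D1 V_DS2 − I_D2 V_DS1) = I_D2 − I_D1, so λ = (2.46 − 2.04) / (2.04 × 5.54 − 2.46 × 3) = 0.42 / 3.92 = 0.107 V⁻¹.

λ = 0.107 V⁻¹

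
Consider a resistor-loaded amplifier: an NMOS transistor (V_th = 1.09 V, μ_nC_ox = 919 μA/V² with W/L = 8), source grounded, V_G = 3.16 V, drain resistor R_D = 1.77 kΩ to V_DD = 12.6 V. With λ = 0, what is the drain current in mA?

I_D = 6.83 mA

V_GS = V_G = 3.16 V, so V_ov = 3.16 − 1.09 = 2.07 V.
k_n = μ_nC_ox · (W/L) = 7.352 mA/V².
Assume saturation: I_D = ½ k_n V_ov² = 0.5 × 7.352 × 2.07² = 15.8 mA, giving V_DS = V_DD − I_D R_D = 12.6 − 15.8 × 1.77 = -15.3 V.
But -15.3 V < V_ov = 2.07 V, so the device is actually in triode.
In triode I_D = k_n[V_ov V_DS − ½ V_DS²] and I_D = (V_DD − V_DS)/R_D. Equating: 6.51 V_DS² − 27.94 V_DS + 12.6 = 0, giving V_DS = 0.512 V (the root below V_ov).
I_D = (12.6 − 0.512) / 1.77 = 6.83 mA.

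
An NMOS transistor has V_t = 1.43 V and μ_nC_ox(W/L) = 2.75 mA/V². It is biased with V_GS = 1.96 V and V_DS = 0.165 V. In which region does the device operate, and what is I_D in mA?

V_ov = V_GS − V_t = 1.96 − 1.43 = 0.53 V.
Since V_DS = 0.165 V < V_ov = 0.53 V, the device is in the triode region.
I_D = k_n [V_ov · V_DS − ½ V_DS²] = 2.75 × [0.53 × 0.165 − 0.5 × 0.165²] = 0.203 mA.

Triode; I_D = 0.203 mA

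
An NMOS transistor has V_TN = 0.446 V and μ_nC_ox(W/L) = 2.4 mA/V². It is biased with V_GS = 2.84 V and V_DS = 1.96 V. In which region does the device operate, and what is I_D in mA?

V_ov = V_GS − V_TN = 2.84 − 0.446 = 2.39 V.
Since V_DS = 1.96 V < V_ov = 2.39 V, the device is in the triode region.
I_D = k_n [V_ov · V_DS − ½ V_DS²] = 2.4 × [2.39 × 1.96 − 0.5 × 1.96²] = 6.65 mA.

Triode; I_D = 6.65 mA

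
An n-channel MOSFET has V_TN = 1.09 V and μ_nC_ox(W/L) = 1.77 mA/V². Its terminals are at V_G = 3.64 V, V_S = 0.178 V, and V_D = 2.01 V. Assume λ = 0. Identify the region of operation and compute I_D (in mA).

Triode; I_D = 4.72 mA

V_GS = V_G − V_S = 3.64 − 0.178 = 3.46 V; V_DS = V_D − V_S = 2.01 − 0.178 = 1.83 V.
V_ov = V_GS − V_TN = 3.46 − 1.09 = 2.37 V.
Since V_DS = 1.83 V < V_ov = 2.37 V, the device is in the triode region.
I_D = k_n [V_ov · V_DS − ½ V_DS²] = 1.77 × [2.37 × 1.83 − 0.5 × 1.83²] = 4.72 mA.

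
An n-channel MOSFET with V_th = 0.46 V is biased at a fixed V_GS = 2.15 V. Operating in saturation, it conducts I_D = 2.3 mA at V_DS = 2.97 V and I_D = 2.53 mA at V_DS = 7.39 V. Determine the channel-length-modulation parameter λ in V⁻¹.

λ = 0.0243 V⁻¹

With V_GS fixed, I_D ∝ (1 + λ V_DS) in saturation, so I_D2/I_D1 = (1 + λ V_DS2)/(1 + λ V_DS1).
2.53/2.3 = 1.1 = (1 + 7.39 λ)/(1 + 2.97 λ).
Solving: λ (I_D1 V_DS2 − I_D2 V_DS1) = I_D2 − I_D1, so λ = (2.53 − 2.3) / (2.3 × 7.39 − 2.53 × 2.97) = 0.23 / 9.48 = 0.0243 V⁻¹.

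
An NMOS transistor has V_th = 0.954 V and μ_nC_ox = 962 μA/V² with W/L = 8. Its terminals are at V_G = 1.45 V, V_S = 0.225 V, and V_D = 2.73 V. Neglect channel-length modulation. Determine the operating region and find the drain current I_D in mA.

Saturation; I_D = 0.283 mA

V_GS = V_G − V_S = 1.45 − 0.225 = 1.22 V; V_DS = V_D − V_S = 2.73 − 0.225 = 2.5 V.
k_n = μ_nC_ox · (W/L) = 7.696 mA/V².
V_ov = V_GS − V_th = 1.22 − 0.954 = 0.271 V.
Since V_DS = 2.5 V ≥ V_ov = 0.271 V, the device is in saturation.
I_D = ½ k_n V_ov² = 0.5 × 7.696 × 0.271² = 0.283 mA.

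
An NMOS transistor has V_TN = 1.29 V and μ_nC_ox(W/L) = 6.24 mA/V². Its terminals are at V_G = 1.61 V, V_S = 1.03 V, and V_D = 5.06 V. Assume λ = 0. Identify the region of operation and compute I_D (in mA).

Cutoff; I_D = 0 mA

V_GS = V_G − V_S = 1.61 − 1.03 = 0.58 V; V_DS = V_D − V_S = 5.06 − 1.03 = 4.03 V.
V_GS = 0.58 V < V_TN = 1.29 V, so the transistor is in cutoff.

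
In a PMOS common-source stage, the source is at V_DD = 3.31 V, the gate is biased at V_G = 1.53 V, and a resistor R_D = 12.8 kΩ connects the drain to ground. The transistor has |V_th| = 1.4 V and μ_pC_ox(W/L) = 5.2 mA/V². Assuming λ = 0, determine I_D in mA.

I_D = 0.246 mA

V_SG = V_DD − V_G = 3.31 − 1.53 = 1.78 V, so V_ov = 1.78 − 1.4 = 0.38 V.
Assume saturation: I_D = ½ k_p V_ov² = 0.5 × 5.2 × 0.38² = 0.375 mA, giving V_SD = V_DD − I_D R_D = 3.31 − 0.375 × 12.8 = -1.5 V.
But -1.5 V < V_ov = 0.38 V, so the device is actually in triode.
In triode I_D = k_p[V_ov V_SD − ½ V_SD²] and I_D = (V_DD − V_SD)/R_D. Equating: 33.3 V_SD² − 26.29 V_SD + 3.31 = 0, giving V_SD = 0.157 V (the root below V_ov).
I_D = (3.31 − 0.157) / 12.8 = 0.246 mA.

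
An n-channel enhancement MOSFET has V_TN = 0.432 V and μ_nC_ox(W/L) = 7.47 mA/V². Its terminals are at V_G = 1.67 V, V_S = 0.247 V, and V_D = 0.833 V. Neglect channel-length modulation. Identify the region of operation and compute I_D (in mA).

V_GS = V_G − V_S = 1.67 − 0.247 = 1.42 V; V_DS = V_D − V_S = 0.833 − 0.247 = 0.586 V.
V_ov = V_GS − V_TN = 1.42 − 0.432 = 0.991 V.
Since V_DS = 0.586 V < V_ov = 0.991 V, the device is in the triode region.
I_D = k_n [V_ov · V_DS − ½ V_DS²] = 7.47 × [0.991 × 0.586 − 0.5 × 0.586²] = 3.06 mA.

Triode; I_D = 3.06 mA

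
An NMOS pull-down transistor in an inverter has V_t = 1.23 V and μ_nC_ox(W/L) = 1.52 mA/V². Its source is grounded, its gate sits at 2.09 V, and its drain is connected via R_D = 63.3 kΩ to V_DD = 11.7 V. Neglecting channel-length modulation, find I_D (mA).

V_GS = V_G = 2.09 V, so V_ov = 2.09 − 1.23 = 0.86 V.
Assume saturation: I_D = ½ k_n V_ov² = 0.5 × 1.52 × 0.86² = 0.562 mA, giving V_DS = V_DD − I_D R_D = 11.7 − 0.562 × 63.3 = -23.9 V.
But -23.9 V < V_ov = 0.86 V, so the device is actually in triode.
In triode I_D = k_n[V_ov V_DS − ½ V_DS²] and I_D = (V_DD − V_DS)/R_D. Equating: 48.1 V_DS² − 83.75 V_DS + 11.7 = 0, giving V_DS = 0.153 V (the root below V_ov).
I_D = (11.7 − 0.153) / 63.3 = 0.182 mA.

I_D = 0.182 mA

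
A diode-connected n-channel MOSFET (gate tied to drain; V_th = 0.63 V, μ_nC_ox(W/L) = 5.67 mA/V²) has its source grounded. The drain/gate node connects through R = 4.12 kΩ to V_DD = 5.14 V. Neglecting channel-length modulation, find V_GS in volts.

V_GS = 1.21 V

With gate tied to drain, V_GS = V_DS ≥ V_GS − V_th, so the device is in saturation.
KCL at the drain: ½ k_n (V_GS − V_th)² = (V_DD − V_GS)/R.
Let x = V_GS − 0.63. Then 11.7 x² + x − 4.51 = 0, giving x = 0.58 V (positive root), so V_GS = 1.21 V.
I_D = (V_DD − V_GS)/R = (5.14 − 1.21) / 4.12 = 0.954 mA.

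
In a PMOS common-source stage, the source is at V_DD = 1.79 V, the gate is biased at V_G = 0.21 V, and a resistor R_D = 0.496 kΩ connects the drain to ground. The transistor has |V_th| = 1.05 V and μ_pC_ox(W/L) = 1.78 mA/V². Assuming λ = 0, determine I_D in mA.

I_D = 0.250 mA

V_SG = V_DD − V_G = 1.79 − 0.21 = 1.58 V, so V_ov = 1.58 − 1.05 = 0.53 V.
Assume saturation: I_D = ½ k_p V_ov² = 0.5 × 1.78 × 0.53² = 0.25 mA, giving V_SD = V_DD − I_D R_D = 1.79 − 0.25 × 0.496 = 1.67 V.
V_SD = 1.67 V ≥ V_ov = 0.53 V, confirming saturation.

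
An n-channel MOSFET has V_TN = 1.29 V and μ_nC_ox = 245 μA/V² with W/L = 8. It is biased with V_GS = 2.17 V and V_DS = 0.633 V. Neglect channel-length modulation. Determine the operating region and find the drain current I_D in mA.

Triode; I_D = 0.699 mA

k_n = μ_nC_ox · (W/L) = 1.96 mA/V².
V_ov = V_GS − V_TN = 2.17 − 1.29 = 0.88 V.
Since V_DS = 0.633 V < V_ov = 0.88 V, the device is in the triode region.
I_D = k_n [V_ov · V_DS − ½ V_DS²] = 1.96 × [0.88 × 0.633 − 0.5 × 0.633²] = 0.699 mA.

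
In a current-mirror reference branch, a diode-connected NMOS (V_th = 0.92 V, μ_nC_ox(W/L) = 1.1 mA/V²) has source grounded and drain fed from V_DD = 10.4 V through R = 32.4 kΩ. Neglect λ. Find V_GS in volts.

V_GS = 1.62 V

With gate tied to drain, V_GS = V_DS ≥ V_GS − V_th, so the device is in saturation.
KCL at the drain: ½ k_n (V_GS − V_th)² = (V_DD − V_GS)/R.
Let x = V_GS − 0.92. Then 17.8 x² + x − 9.48 = 0, giving x = 0.702 V (positive root), so V_GS = 1.62 V.
I_D = (V_DD − V_GS)/R = (10.4 − 1.62) / 32.4 = 0.271 mA.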